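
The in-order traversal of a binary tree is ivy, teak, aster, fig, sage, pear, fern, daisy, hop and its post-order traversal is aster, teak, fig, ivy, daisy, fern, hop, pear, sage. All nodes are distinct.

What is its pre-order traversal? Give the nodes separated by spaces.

sage ivy fig teak aster pear hop fern daisy

The last element of post-order is the root; it splits in-order into left and right subtrees.
Root sage: left subtree has 4 nodes {ivy, teak, aster, fig}, right has 4 {pear, fern, daisy, hop}.
  Root ivy: left subtree has 0 nodes { }, right has 3 {teak, aster, fig}.
    Root fig: left subtree has 2 nodes {teak, aster}, right has 0 { }.
      Root teak: left subtree has 0 nodes { }, right has 1 {aster}.
  Root pear: left subtree has 0 nodes { }, right has 3 {fern, daisy, hop}.
    Root hop: left subtree has 2 nodes {fern, daisy}, right has 0 { }.
      Root fern: left subtree has 0 nodes { }, right has 1 {daisy}.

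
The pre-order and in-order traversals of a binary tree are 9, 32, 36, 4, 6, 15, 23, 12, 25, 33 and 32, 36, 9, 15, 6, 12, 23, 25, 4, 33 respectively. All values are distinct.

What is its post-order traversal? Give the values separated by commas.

36, 32, 15, 12, 25, 23, 6, 33, 4, 9

The first element of pre-order is the root; it splits in-order into left and right subtrees.
Root 9: left subtree has 2 nodes {32, 36}, right has 7 {15, 6, 12, 23, 25, 4, 33}.
  Root 32: left subtree has 0 nodes { }, right has 1 {36}.
  Root 4: left subtree has 5 nodes {15, 6, 12, 23, 25}, right has 1 {33}.
    Root 6: left subtree has 1 node {15}, right has 3 {12, 23, 25}.
      Root 23: left subtree has 1 node {12}, right has 1 {25}.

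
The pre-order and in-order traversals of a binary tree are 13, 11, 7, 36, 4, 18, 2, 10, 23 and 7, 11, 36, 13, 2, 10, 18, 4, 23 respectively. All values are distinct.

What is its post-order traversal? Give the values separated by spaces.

The first element of pre-order is the root; it splits in-order into left and right subtrees.
Root 13: left subtree has 3 nodes {7, 11, 36}, right has 5 {2, 10, 18, 4, 23}.
  Root 11: left subtree has 1 node {7}, right has 1 {36}.
  Root 4: left subtree has 3 nodes {2, 10, 18}, right has 1 {23}.
    Root 18: left subtree has 2 nodes {2, 10}, right has 0 { }.
      Root 2: left subtree has 0 nodes { }, right has 1 {10}.

7 36 11 10 2 18 23 4 13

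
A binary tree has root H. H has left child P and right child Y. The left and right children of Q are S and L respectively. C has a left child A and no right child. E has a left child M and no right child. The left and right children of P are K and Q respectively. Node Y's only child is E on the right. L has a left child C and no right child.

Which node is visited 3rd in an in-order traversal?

In-order visits the left subtree, then the node, then the right subtree.
At H: go left to P.
  At P: go left to K.
    K is a leaf — visit K.
  Visit P.
  At P: go right to Q.
    At Q: go left to S.
      S is a leaf — visit S.
    Visit Q.
    At Q: go right to L.
      At L: go left to C.
        At C: go left to A.
          A is a leaf — visit A.
        Visit C.
        At C: no right child.
      Visit L.
      At L: no right child.
Visit H.
At H: go right to Y.
  At Y: no left child.
  Visit Y.
  At Y: go right to E.
    At E: go left to M.
      M is a leaf — visit M.
    Visit E.
    At E: no right child.
Full in-order sequence: K, P, S, Q, A, C, L, H, Y, M, E.

S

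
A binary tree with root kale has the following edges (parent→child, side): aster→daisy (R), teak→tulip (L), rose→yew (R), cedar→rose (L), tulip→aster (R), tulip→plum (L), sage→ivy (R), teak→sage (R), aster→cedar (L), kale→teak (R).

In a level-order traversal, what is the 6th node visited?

aster

Level-order visits nodes level by level from the root, left to right within each level.
Level 0: kale
Level 1: teak
Level 2: tulip, sage
Level 3: plum, aster, ivy
Level 4: cedar, daisy
Level 5: rose
Level 6: yew
Full level-order sequence: kale, teak, tulip, sage, plum, aster, ivy, cedar, daisy, rose, yew.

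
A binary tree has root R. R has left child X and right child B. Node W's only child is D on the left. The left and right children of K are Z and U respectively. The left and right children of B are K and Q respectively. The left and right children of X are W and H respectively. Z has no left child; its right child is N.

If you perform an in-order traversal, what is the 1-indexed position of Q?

11

In-order visits the left subtree, then the node, then the right subtree.
At R: go left to X.
  At X: go left to W.
    At W: go left to D.
      D is a leaf — visit D.
    Visit W.
    At W: no right child.
  Visit X.
  At X: go right to H.
    H is a leaf — visit H.
Visit R.
At R: go right to B.
  At B: go left to K.
    At K: go left to Z.
      At Z: no left child.
      Visit Z.
      At Z: go right to N.
        N is a leaf — visit N.
    Visit K.
    At K: go right to U.
      U is a leaf — visit U.
  Visit B.
  At B: go right to Q.
    Q is a leaf — visit Q.
Full in-order sequence: D, W, X, H, R, Z, N, K, U, B, Q.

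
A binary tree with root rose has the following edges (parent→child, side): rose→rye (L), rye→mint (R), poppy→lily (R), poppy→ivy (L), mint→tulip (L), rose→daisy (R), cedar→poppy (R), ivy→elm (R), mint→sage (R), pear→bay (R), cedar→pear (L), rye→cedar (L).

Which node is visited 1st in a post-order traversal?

Post-order visits the left subtree, then the right subtree, then the node.
At rose: go left to rye.
  At rye: go left to cedar.
    At cedar: go left to pear.
      At pear: no left child.
      At pear: go right to bay.
        bay is a leaf — visit bay.
      Visit pear.
    At cedar: go right to poppy.
      At poppy: go left to ivy.
        At ivy: no left child.
        At ivy: go right to elm.
          elm is a leaf — visit elm.
        Visit ivy.
      At poppy: go right to lily.
        lily is a leaf — visit lily.
      Visit poppy.
    Visit cedar.
  At rye: go right to mint.
    At mint: go left to tulip.
      tulip is a leaf — visit tulip.
    At mint: go right to sage.
      sage is a leaf — visit sage.
    Visit mint.
  Visit rye.
At rose: go right to daisy.
  daisy is a leaf — visit daisy.
Visit rose.
Full post-order sequence: bay, pear, elm, ivy, lily, poppy, cedar, tulip, sage, mint, rye, daisy, rose.

bay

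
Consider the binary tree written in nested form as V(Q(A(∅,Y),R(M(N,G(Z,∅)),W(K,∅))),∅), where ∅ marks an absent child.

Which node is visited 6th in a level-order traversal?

Level-order visits nodes level by level from the root, left to right within each level.
Level 0: V
Level 1: Q
Level 2: A, R
Level 3: Y, M, W
Level 4: N, G, K
Level 5: Z
Full level-order sequence: V, Q, A, R, Y, M, W, N, G, K, Z.

M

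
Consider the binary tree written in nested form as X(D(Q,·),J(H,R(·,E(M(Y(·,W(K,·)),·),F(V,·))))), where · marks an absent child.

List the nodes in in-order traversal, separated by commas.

In-order visits the left subtree, then the node, then the right subtree.
At X: go left to D.
  At D: go left to Q.
    Q is a leaf — visit Q.
  Visit D.
  At D: no right child.
Visit X.
At X: go right to J.
  At J: go left to H.
    H is a leaf — visit H.
  Visit J.
  At J: go right to R.
    At R: no left child.
    Visit R.
    At R: go right to E.
      At E: go left to M.
        At M: go left to Y.
          At Y: no left child.
          Visit Y.
          At Y: go right to W.
            At W: go left to K.
              K is a leaf — visit K.
            Visit W.
            At W: no right child.
        Visit M.
        At M: no right child.
      Visit E.
      At E: go right to F.
        At F: go left to V.
          V is a leaf — visit V.
        Visit F.
        At F: no right child.

Q, D, X, H, J, R, Y, K, W, M, E, V, F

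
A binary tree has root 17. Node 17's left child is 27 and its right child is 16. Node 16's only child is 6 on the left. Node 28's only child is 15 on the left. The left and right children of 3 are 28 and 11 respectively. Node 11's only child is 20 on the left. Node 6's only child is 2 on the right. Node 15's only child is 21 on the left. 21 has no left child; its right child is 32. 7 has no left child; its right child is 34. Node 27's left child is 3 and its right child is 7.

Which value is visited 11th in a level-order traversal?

Level-order visits nodes level by level from the root, left to right within each level.
Level 0: 17
Level 1: 27, 16
Level 2: 3, 7, 6
Level 3: 28, 11, 34, 2
Level 4: 15, 20
Level 5: 21
Level 6: 32
Full level-order sequence: 17, 27, 16, 3, 7, 6, 28, 11, 34, 2, 15, 20, 21, 32.

15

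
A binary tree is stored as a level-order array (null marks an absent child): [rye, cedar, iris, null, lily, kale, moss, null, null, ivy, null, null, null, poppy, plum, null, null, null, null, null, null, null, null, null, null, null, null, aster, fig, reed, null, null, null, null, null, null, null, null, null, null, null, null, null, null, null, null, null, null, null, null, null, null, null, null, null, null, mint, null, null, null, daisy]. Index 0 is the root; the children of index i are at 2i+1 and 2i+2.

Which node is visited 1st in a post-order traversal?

ivy

Post-order visits the left subtree, then the right subtree, then the node.
At rye: go left to cedar.
  At cedar: no left child.
  At cedar: go right to lily.
    At lily: go left to ivy.
      ivy is a leaf — visit ivy.
    At lily: no right child.
    Visit lily.
  Visit cedar.
At rye: go right to iris.
  At iris: go left to kale.
    kale is a leaf — visit kale.
  At iris: go right to moss.
    At moss: go left to poppy.
      At poppy: go left to aster.
        At aster: no left child.
        At aster: go right to mint.
          mint is a leaf — visit mint.
        Visit aster.
      At poppy: go right to fig.
        fig is a leaf — visit fig.
      Visit poppy.
    At moss: go right to plum.
      At plum: go left to reed.
        At reed: no left child.
        At reed: go right to daisy.
          daisy is a leaf — visit daisy.
        Visit reed.
      At plum: no right child.
      Visit plum.
    Visit moss.
  Visit iris.
Visit rye.
Full post-order sequence: ivy, lily, cedar, kale, mint, aster, fig, poppy, daisy, reed, plum, moss, iris, rye.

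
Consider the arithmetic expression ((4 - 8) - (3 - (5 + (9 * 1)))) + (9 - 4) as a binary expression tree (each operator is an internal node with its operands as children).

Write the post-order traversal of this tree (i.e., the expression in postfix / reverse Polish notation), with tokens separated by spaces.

Post-order on an expression tree gives postfix notation: for each operator, emit left operand, right operand, then the operator.

4 8 - 3 5 9 1 * + - - 9 4 - +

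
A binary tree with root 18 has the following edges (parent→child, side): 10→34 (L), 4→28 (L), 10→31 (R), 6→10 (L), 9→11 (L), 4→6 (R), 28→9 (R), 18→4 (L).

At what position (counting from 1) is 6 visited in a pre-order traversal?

Pre-order visits the node, then its left subtree, then its right subtree.
Visit 18.
At 18: go left to 4.
  Visit 4.
  At 4: go left to 28.
    Visit 28.
    At 28: no left child.
    At 28: go right to 9.
      Visit 9.
      At 9: go left to 11.
        11 is a leaf — visit 11.
      At 9: no right child.
  At 4: go right to 6.
    Visit 6.
    At 6: go left to 10.
      Visit 10.
      At 10: go left to 34.
        34 is a leaf — visit 34.
      At 10: go right to 31.
        31 is a leaf — visit 31.
    At 6: no right child.
At 18: no right child.
Full pre-order sequence: 18, 4, 28, 9, 11, 6, 10, 34, 31.

6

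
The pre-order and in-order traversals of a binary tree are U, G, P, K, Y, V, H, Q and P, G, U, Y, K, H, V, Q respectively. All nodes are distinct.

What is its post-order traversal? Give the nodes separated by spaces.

P G Y H Q V K U

The first element of pre-order is the root; it splits in-order into left and right subtrees.
Root U: left subtree has 2 nodes {P, G}, right has 5 {Y, K, H, V, Q}.
  Root G: left subtree has 1 node {P}, right has 0 { }.
  Root K: left subtree has 1 node {Y}, right has 3 {H, V, Q}.
    Root V: left subtree has 1 node {H}, right has 1 {Q}.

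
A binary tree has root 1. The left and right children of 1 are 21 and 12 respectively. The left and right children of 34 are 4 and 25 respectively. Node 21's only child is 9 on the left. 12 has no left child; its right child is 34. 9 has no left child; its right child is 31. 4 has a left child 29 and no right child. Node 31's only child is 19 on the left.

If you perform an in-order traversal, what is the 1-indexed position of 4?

8

In-order visits the left subtree, then the node, then the right subtree.
At 1: go left to 21.
  At 21: go left to 9.
    At 9: no left child.
    Visit 9.
    At 9: go right to 31.
      At 31: go left to 19.
        19 is a leaf — visit 19.
      Visit 31.
      At 31: no right child.
  Visit 21.
  At 21: no right child.
Visit 1.
At 1: go right to 12.
  At 12: no left child.
  Visit 12.
  At 12: go right to 34.
    At 34: go left to 4.
      At 4: go left to 29.
        29 is a leaf — visit 29.
      Visit 4.
      At 4: no right child.
    Visit 34.
    At 34: go right to 25.
      25 is a leaf — visit 25.
Full in-order sequence: 9, 19, 31, 21, 1, 12, 29, 4, 34, 25.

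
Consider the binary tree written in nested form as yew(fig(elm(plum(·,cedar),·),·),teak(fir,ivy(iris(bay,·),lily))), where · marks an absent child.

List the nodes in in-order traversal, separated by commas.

In-order visits the left subtree, then the node, then the right subtree.
At yew: go left to fig.
  At fig: go left to elm.
    At elm: go left to plum.
      At plum: no left child.
      Visit plum.
      At plum: go right to cedar.
        cedar is a leaf — visit cedar.
    Visit elm.
    At elm: no right child.
  Visit fig.
  At fig: no right child.
Visit yew.
At yew: go right to teak.
  At teak: go left to fir.
    fir is a leaf — visit fir.
  Visit teak.
  At teak: go right to ivy.
    At ivy: go left to iris.
      At iris: go left to bay.
        bay is a leaf — visit bay.
      Visit iris.
      At iris: no right child.
    Visit ivy.
    At ivy: go right to lily.
      lily is a leaf — visit lily.

plum, cedar, elm, fig, yew, fir, teak, bay, iris, ivy, lily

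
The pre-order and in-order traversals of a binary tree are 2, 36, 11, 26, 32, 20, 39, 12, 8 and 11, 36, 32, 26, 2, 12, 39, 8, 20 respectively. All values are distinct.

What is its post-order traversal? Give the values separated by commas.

11, 32, 26, 36, 12, 8, 39, 20, 2

The first element of pre-order is the root; it splits in-order into left and right subtrees.
Root 2: left subtree has 4 nodes {11, 36, 32, 26}, right has 4 {12, 39, 8, 20}.
  Root 36: left subtree has 1 node {11}, right has 2 {32, 26}.
    Root 26: left subtree has 1 node {32}, right has 0 { }.
  Root 20: left subtree has 3 nodes {12, 39, 8}, right has 0 { }.
    Root 39: left subtree has 1 node {12}, right has 1 {8}.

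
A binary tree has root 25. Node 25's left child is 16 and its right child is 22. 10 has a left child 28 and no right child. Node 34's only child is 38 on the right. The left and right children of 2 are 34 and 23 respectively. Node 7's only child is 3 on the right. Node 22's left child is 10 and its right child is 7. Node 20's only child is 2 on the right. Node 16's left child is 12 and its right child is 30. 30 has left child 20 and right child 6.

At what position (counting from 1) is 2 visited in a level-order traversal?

Level-order visits nodes level by level from the root, left to right within each level.
Level 0: 25
Level 1: 16, 22
Level 2: 12, 30, 10, 7
Level 3: 20, 6, 28, 3
Level 4: 2
Level 5: 34, 23
Level 6: 38
Full level-order sequence: 25, 16, 22, 12, 30, 10, 7, 20, 6, 28, 3, 2, 34, 23, 38.

12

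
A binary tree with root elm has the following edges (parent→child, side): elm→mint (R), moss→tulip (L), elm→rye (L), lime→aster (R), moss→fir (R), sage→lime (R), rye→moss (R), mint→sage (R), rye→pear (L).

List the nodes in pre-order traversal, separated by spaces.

elm rye pear moss tulip fir mint sage lime aster

Pre-order visits the node, then its left subtree, then its right subtree.
Visit elm.
At elm: go left to rye.
  Visit rye.
  At rye: go left to pear.
    pear is a leaf — visit pear.
  At rye: go right to moss.
    Visit moss.
    At moss: go left to tulip.
      tulip is a leaf — visit tulip.
    At moss: go right to fir.
      fir is a leaf — visit fir.
At elm: go right to mint.
  Visit mint.
  At mint: no left child.
  At mint: go right to sage.
    Visit sage.
    At sage: no left child.
    At sage: go right to lime.
      Visit lime.
      At lime: no left child.
      At lime: go right to aster.
        aster is a leaf — visit aster.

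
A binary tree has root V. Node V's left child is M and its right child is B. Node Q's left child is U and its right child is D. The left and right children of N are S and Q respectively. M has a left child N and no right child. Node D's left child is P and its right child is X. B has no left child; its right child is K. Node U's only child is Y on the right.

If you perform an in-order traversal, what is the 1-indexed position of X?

8

In-order visits the left subtree, then the node, then the right subtree.
At V: go left to M.
  At M: go left to N.
    At N: go left to S.
      S is a leaf — visit S.
    Visit N.
    At N: go right to Q.
      At Q: go left to U.
        At U: no left child.
        Visit U.
        At U: go right to Y.
          Y is a leaf — visit Y.
      Visit Q.
      At Q: go right to D.
        At D: go left to P.
          P is a leaf — visit P.
        Visit D.
        At D: go right to X.
          X is a leaf — visit X.
  Visit M.
  At M: no right child.
Visit V.
At V: go right to B.
  At B: no left child.
  Visit B.
  At B: go right to K.
    K is a leaf — visit K.
Full in-order sequence: S, N, U, Y, Q, P, D, X, M, V, B, K.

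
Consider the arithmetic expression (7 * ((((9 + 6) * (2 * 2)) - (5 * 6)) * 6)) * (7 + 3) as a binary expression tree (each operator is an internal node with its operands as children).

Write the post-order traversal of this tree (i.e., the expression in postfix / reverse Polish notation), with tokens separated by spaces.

Post-order on an expression tree gives postfix notation: for each operator, emit left operand, right operand, then the operator.

7 9 6 + 2 2 * * 5 6 * - 6 * * 7 3 + *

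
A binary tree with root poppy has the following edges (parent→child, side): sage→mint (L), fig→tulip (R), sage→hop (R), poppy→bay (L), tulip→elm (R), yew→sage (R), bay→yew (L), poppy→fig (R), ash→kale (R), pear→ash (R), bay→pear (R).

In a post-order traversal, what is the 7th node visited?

pear

Post-order visits the left subtree, then the right subtree, then the node.
At poppy: go left to bay.
  At bay: go left to yew.
    At yew: no left child.
    At yew: go right to sage.
      At sage: go left to mint.
        mint is a leaf — visit mint.
      At sage: go right to hop.
        hop is a leaf — visit hop.
      Visit sage.
    Visit yew.
  At bay: go right to pear.
    At pear: no left child.
    At pear: go right to ash.
      At ash: no left child.
      At ash: go right to kale.
        kale is a leaf — visit kale.
      Visit ash.
    Visit pear.
  Visit bay.
At poppy: go right to fig.
  At fig: no left child.
  At fig: go right to tulip.
    At tulip: no left child.
    At tulip: go right to elm.
      elm is a leaf — visit elm.
    Visit tulip.
  Visit fig.
Visit poppy.
Full post-order sequence: mint, hop, sage, yew, kale, ash, pear, bay, elm, tulip, fig, poppy.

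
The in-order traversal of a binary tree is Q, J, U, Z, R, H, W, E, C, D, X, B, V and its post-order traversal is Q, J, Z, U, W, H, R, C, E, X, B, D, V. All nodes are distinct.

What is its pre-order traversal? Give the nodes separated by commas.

V, D, E, R, U, J, Q, Z, H, W, C, B, X

The last element of post-order is the root; it splits in-order into left and right subtrees.
Root V: left subtree has 12 nodes {Q, J, U, Z, R, H, W, E, C, D, X, B}, right has 0 { }.
  Root D: left subtree has 9 nodes {Q, J, U, Z, R, H, W, E, C}, right has 2 {X, B}.
    Root E: left subtree has 7 nodes {Q, J, U, Z, R, H, W}, right has 1 {C}.
      Root R: left subtree has 4 nodes {Q, J, U, Z}, right has 2 {H, W}.
        Root U: left subtree has 2 nodes {Q, J}, right has 1 {Z}.
          Root J: left subtree has 1 node {Q}, right has 0 { }.
        Root H: left subtree has 0 nodes { }, right has 1 {W}.
    Root B: left subtree has 1 node {X}, right has 0 { }.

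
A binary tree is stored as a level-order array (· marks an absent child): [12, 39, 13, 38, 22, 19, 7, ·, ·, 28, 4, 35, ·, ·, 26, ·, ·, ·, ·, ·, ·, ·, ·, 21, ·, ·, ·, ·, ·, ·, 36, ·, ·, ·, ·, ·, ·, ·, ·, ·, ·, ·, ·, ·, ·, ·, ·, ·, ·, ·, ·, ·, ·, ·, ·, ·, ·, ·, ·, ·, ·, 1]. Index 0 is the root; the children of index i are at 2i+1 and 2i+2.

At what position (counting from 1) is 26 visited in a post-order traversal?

11

Post-order visits the left subtree, then the right subtree, then the node.
At 12: go left to 39.
  At 39: go left to 38.
    38 is a leaf — visit 38.
  At 39: go right to 22.
    At 22: go left to 28.
      28 is a leaf — visit 28.
    At 22: go right to 4.
      4 is a leaf — visit 4.
    Visit 22.
  Visit 39.
At 12: go right to 13.
  At 13: go left to 19.
    At 19: go left to 35.
      At 35: go left to 21.
        21 is a leaf — visit 21.
      At 35: no right child.
      Visit 35.
    At 19: no right child.
    Visit 19.
  At 13: go right to 7.
    At 7: no left child.
    At 7: go right to 26.
      At 26: no left child.
      At 26: go right to 36.
        At 36: go left to 1.
          1 is a leaf — visit 1.
        At 36: no right child.
        Visit 36.
      Visit 26.
    Visit 7.
  Visit 13.
Visit 12.
Full post-order sequence: 38, 28, 4, 22, 39, 21, 35, 19, 1, 36, 26, 7, 13, 12.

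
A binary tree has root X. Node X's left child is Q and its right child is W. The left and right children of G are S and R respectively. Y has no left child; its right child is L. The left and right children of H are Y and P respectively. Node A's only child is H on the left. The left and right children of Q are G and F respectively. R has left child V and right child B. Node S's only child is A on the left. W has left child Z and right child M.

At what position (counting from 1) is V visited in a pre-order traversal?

Pre-order visits the node, then its left subtree, then its right subtree.
Visit X.
At X: go left to Q.
  Visit Q.
  At Q: go left to G.
    Visit G.
    At G: go left to S.
      Visit S.
      At S: go left to A.
        Visit A.
        At A: go left to H.
          Visit H.
          At H: go left to Y.
            Visit Y.
            At Y: no left child.
            At Y: go right to L.
              L is a leaf — visit L.
          At H: go right to P.
            P is a leaf — visit P.
        At A: no right child.
      At S: no right child.
    At G: go right to R.
      Visit R.
      At R: go left to V.
        V is a leaf — visit V.
      At R: go right to B.
        B is a leaf — visit B.
  At Q: go right to F.
    F is a leaf — visit F.
At X: go right to W.
  Visit W.
  At W: go left to Z.
    Z is a leaf — visit Z.
  At W: go right to M.
    M is a leaf — visit M.
Full pre-order sequence: X, Q, G, S, A, H, Y, L, P, R, V, B, F, W, Z, M.

11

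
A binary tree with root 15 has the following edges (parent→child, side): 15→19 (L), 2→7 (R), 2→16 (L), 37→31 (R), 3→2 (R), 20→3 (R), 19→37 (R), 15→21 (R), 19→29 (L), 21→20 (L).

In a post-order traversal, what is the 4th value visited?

19

Post-order visits the left subtree, then the right subtree, then the node.
At 15: go left to 19.
  At 19: go left to 29.
    29 is a leaf — visit 29.
  At 19: go right to 37.
    At 37: no left child.
    At 37: go right to 31.
      31 is a leaf — visit 31.
    Visit 37.
  Visit 19.
At 15: go right to 21.
  At 21: go left to 20.
    At 20: no left child.
    At 20: go right to 3.
      At 3: no left child.
      At 3: go right to 2.
        At 2: go left to 16.
          16 is a leaf — visit 16.
        At 2: go right to 7.
          7 is a leaf — visit 7.
        Visit 2.
      Visit 3.
    Visit 20.
  At 21: no right child.
  Visit 21.
Visit 15.
Full post-order sequence: 29, 31, 37, 19, 16, 7, 2, 3, 20, 21, 15.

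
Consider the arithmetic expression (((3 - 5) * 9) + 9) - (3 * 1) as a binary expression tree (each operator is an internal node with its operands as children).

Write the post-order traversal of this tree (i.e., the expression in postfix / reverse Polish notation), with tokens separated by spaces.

3 5 - 9 * 9 + 3 1 * -

Post-order on an expression tree gives postfix notation: for each operator, emit left operand, right operand, then the operator.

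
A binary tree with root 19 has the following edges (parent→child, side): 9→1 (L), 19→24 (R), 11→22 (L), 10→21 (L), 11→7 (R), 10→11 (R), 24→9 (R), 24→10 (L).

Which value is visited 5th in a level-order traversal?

Level-order visits nodes level by level from the root, left to right within each level.
Level 0: 19
Level 1: 24
Level 2: 10, 9
Level 3: 21, 11, 1
Level 4: 22, 7
Full level-order sequence: 19, 24, 10, 9, 21, 11, 1, 22, 7.

21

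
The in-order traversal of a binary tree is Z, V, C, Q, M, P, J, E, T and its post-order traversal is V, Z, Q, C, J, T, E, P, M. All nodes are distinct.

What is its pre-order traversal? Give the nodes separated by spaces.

The last element of post-order is the root; it splits in-order into left and right subtrees.
Root M: left subtree has 4 nodes {Z, V, C, Q}, right has 4 {P, J, E, T}.
  Root C: left subtree has 2 nodes {Z, V}, right has 1 {Q}.
    Root Z: left subtree has 0 nodes { }, right has 1 {V}.
  Root P: left subtree has 0 nodes { }, right has 3 {J, E, T}.
    Root E: left subtree has 1 node {J}, right has 1 {T}.

M C Z V Q P E J T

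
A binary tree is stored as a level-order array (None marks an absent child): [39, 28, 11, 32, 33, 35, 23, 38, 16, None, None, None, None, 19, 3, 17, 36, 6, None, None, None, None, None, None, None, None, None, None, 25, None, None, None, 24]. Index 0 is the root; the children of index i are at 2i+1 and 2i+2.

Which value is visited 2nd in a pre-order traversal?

Pre-order visits the node, then its left subtree, then its right subtree.
Visit 39.
At 39: go left to 28.
  Visit 28.
  At 28: go left to 32.
    Visit 32.
    At 32: go left to 38.
      Visit 38.
      At 38: go left to 17.
        Visit 17.
        At 17: no left child.
        At 17: go right to 24.
          24 is a leaf — visit 24.
      At 38: go right to 36.
        36 is a leaf — visit 36.
    At 32: go right to 16.
      Visit 16.
      At 16: go left to 6.
        6 is a leaf — visit 6.
      At 16: no right child.
  At 28: go right to 33.
    33 is a leaf — visit 33.
At 39: go right to 11.
  Visit 11.
  At 11: go left to 35.
    35 is a leaf — visit 35.
  At 11: go right to 23.
    Visit 23.
    At 23: go left to 19.
      Visit 19.
      At 19: no left child.
      At 19: go right to 25.
        25 is a leaf — visit 25.
    At 23: go right to 3.
      3 is a leaf — visit 3.
Full pre-order sequence: 39, 28, 32, 38, 17, 24, 36, 16, 6, 33, 11, 35, 23, 19, 25, 3.

28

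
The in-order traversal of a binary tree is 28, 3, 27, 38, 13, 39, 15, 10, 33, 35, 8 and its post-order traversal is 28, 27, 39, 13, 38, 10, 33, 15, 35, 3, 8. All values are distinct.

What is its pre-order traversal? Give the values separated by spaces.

The last element of post-order is the root; it splits in-order into left and right subtrees.
Root 8: left subtree has 10 nodes {28, 3, 27, 38, 13, 39, 15, 10, 33, 35}, right has 0 { }.
  Root 3: left subtree has 1 node {28}, right has 8 {27, 38, 13, 39, 15, 10, 33, 35}.
    Root 35: left subtree has 7 nodes {27, 38, 13, 39, 15, 10, 33}, right has 0 { }.
      Root 15: left subtree has 4 nodes {27, 38, 13, 39}, right has 2 {10, 33}.
        Root 38: left subtree has 1 node {27}, right has 2 {13, 39}.
          Root 13: left subtree has 0 nodes { }, right has 1 {39}.
        Root 33: left subtree has 1 node {10}, right has 0 { }.

8 3 28 35 15 38 27 13 39 33 10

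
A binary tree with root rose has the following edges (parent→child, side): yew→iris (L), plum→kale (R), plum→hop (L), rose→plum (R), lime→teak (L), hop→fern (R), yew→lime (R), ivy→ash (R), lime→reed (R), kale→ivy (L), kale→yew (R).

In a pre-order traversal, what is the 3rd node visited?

Pre-order visits the node, then its left subtree, then its right subtree.
Visit rose.
At rose: no left child.
At rose: go right to plum.
  Visit plum.
  At plum: go left to hop.
    Visit hop.
    At hop: no left child.
    At hop: go right to fern.
      fern is a leaf — visit fern.
  At plum: go right to kale.
    Visit kale.
    At kale: go left to ivy.
      Visit ivy.
      At ivy: no left child.
      At ivy: go right to ash.
        ash is a leaf — visit ash.
    At kale: go right to yew.
      Visit yew.
      At yew: go left to iris.
        iris is a leaf — visit iris.
      At yew: go right to lime.
        Visit lime.
        At lime: go left to teak.
          teak is a leaf — visit teak.
        At lime: go right to reed.
          reed is a leaf — visit reed.
Full pre-order sequence: rose, plum, hop, fern, kale, ivy, ash, yew, iris, lime, teak, reed.

hop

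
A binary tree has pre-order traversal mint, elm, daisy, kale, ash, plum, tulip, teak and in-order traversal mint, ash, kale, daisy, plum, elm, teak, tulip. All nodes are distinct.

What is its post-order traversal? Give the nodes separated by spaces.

The first element of pre-order is the root; it splits in-order into left and right subtrees.
Root mint: left subtree has 0 nodes { }, right has 7 {ash, kale, daisy, plum, elm, teak, tulip}.
  Root elm: left subtree has 4 nodes {ash, kale, daisy, plum}, right has 2 {teak, tulip}.
    Root daisy: left subtree has 2 nodes {ash, kale}, right has 1 {plum}.
      Root kale: left subtree has 1 node {ash}, right has 0 { }.
    Root tulip: left subtree has 1 node {teak}, right has 0 { }.

ash kale plum daisy teak tulip elm mint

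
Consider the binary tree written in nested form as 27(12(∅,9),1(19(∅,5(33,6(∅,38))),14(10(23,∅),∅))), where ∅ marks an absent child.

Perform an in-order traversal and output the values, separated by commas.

12, 9, 27, 19, 33, 5, 6, 38, 1, 23, 10, 14

In-order visits the left subtree, then the node, then the right subtree.
At 27: go left to 12.
  At 12: no left child.
  Visit 12.
  At 12: go right to 9.
    9 is a leaf — visit 9.
Visit 27.
At 27: go right to 1.
  At 1: go left to 19.
    At 19: no left child.
    Visit 19.
    At 19: go right to 5.
      At 5: go left to 33.
        33 is a leaf — visit 33.
      Visit 5.
      At 5: go right to 6.
        At 6: no left child.
        Visit 6.
        At 6: go right to 38.
          38 is a leaf — visit 38.
  Visit 1.
  At 1: go right to 14.
    At 14: go left to 10.
      At 10: go left to 23.
        23 is a leaf — visit 23.
      Visit 10.
      At 10: no right child.
    Visit 14.
    At 14: no right child.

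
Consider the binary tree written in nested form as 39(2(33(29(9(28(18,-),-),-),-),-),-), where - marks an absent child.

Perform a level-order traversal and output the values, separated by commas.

Level-order visits nodes level by level from the root, left to right within each level.
Level 0: 39
Level 1: 2
Level 2: 33
Level 3: 29
Level 4: 9
Level 5: 28
Level 6: 18

39, 2, 33, 29, 9, 28, 18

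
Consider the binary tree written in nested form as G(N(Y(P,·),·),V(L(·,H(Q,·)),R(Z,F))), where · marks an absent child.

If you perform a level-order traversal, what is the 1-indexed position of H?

Level-order visits nodes level by level from the root, left to right within each level.
Level 0: G
Level 1: N, V
Level 2: Y, L, R
Level 3: P, H, Z, F
Level 4: Q
Full level-order sequence: G, N, V, Y, L, R, P, H, Z, F, Q.

8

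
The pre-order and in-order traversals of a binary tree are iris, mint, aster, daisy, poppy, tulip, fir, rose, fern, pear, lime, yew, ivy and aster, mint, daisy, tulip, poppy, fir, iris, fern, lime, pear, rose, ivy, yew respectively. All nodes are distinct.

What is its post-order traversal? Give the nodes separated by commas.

The first element of pre-order is the root; it splits in-order into left and right subtrees.
Root iris: left subtree has 6 nodes {aster, mint, daisy, tulip, poppy, fir}, right has 6 {fern, lime, pear, rose, ivy, yew}.
  Root mint: left subtree has 1 node {aster}, right has 4 {daisy, tulip, poppy, fir}.
    Root daisy: left subtree has 0 nodes { }, right has 3 {tulip, poppy, fir}.
      Root poppy: left subtree has 1 node {tulip}, right has 1 {fir}.
  Root rose: left subtree has 3 nodes {fern, lime, pear}, right has 2 {ivy, yew}.
    Root fern: left subtree has 0 nodes { }, right has 2 {lime, pear}.
      Root pear: left subtree has 1 node {lime}, right has 0 { }.
    Root yew: left subtree has 1 node {ivy}, right has 0 { }.

aster, tulip, fir, poppy, daisy, mint, lime, pear, fern, ivy, yew, rose, iris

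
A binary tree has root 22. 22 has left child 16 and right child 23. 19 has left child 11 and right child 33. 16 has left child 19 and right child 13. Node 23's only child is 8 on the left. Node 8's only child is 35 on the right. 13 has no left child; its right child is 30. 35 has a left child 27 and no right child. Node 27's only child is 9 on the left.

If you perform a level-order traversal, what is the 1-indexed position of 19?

4

Level-order visits nodes level by level from the root, left to right within each level.
Level 0: 22
Level 1: 16, 23
Level 2: 19, 13, 8
Level 3: 11, 33, 30, 35
Level 4: 27
Level 5: 9
Full level-order sequence: 22, 16, 23, 19, 13, 8, 11, 33, 30, 35, 27, 9.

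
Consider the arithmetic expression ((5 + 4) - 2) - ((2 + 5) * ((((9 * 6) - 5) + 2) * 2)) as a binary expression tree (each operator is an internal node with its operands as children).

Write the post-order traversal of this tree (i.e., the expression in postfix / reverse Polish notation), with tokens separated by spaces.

Post-order on an expression tree gives postfix notation: for each operator, emit left operand, right operand, then the operator.

5 4 + 2 - 2 5 + 9 6 * 5 - 2 + 2 * * -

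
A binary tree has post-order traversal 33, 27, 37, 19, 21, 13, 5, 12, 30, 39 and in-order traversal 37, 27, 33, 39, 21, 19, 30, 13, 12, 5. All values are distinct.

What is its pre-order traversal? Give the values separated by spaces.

The last element of post-order is the root; it splits in-order into left and right subtrees.
Root 39: left subtree has 3 nodes {37, 27, 33}, right has 6 {21, 19, 30, 13, 12, 5}.
  Root 37: left subtree has 0 nodes { }, right has 2 {27, 33}.
    Root 27: left subtree has 0 nodes { }, right has 1 {33}.
  Root 30: left subtree has 2 nodes {21, 19}, right has 3 {13, 12, 5}.
    Root 21: left subtree has 0 nodes { }, right has 1 {19}.
    Root 12: left subtree has 1 node {13}, right has 1 {5}.

39 37 27 33 30 21 19 12 13 5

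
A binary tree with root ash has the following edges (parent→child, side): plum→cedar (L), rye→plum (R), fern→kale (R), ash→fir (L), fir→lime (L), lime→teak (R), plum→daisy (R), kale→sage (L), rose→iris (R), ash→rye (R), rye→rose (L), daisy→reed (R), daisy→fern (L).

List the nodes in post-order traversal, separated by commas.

teak, lime, fir, iris, rose, cedar, sage, kale, fern, reed, daisy, plum, rye, ash

Post-order visits the left subtree, then the right subtree, then the node.
At ash: go left to fir.
  At fir: go left to lime.
    At lime: no left child.
    At lime: go right to teak.
      teak is a leaf — visit teak.
    Visit lime.
  At fir: no right child.
  Visit fir.
At ash: go right to rye.
  At rye: go left to rose.
    At rose: no left child.
    At rose: go right to iris.
      iris is a leaf — visit iris.
    Visit rose.
  At rye: go right to plum.
    At plum: go left to cedar.
      cedar is a leaf — visit cedar.
    At plum: go right to daisy.
      At daisy: go left to fern.
        At fern: no left child.
        At fern: go right to kale.
          At kale: go left to sage.
            sage is a leaf — visit sage.
          At kale: no right child.
          Visit kale.
        Visit fern.
      At daisy: go right to reed.
        reed is a leaf — visit reed.
      Visit daisy.
    Visit plum.
  Visit rye.
Visit ash.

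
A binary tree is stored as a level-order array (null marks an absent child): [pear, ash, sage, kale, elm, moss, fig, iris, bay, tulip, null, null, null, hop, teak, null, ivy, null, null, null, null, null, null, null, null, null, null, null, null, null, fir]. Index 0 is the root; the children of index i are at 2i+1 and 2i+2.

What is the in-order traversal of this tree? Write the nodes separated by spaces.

iris ivy kale bay ash tulip elm pear moss sage hop fig teak fir

In-order visits the left subtree, then the node, then the right subtree.
At pear: go left to ash.
  At ash: go left to kale.
    At kale: go left to iris.
      At iris: no left child.
      Visit iris.
      At iris: go right to ivy.
        ivy is a leaf — visit ivy.
    Visit kale.
    At kale: go right to bay.
      bay is a leaf — visit bay.
  Visit ash.
  At ash: go right to elm.
    At elm: go left to tulip.
      tulip is a leaf — visit tulip.
    Visit elm.
    At elm: no right child.
Visit pear.
At pear: go right to sage.
  At sage: go left to moss.
    moss is a leaf — visit moss.
  Visit sage.
  At sage: go right to fig.
    At fig: go left to hop.
      hop is a leaf — visit hop.
    Visit fig.
    At fig: go right to teak.
      At teak: no left child.
      Visit teak.
      At teak: go right to fir.
        fir is a leaf — visit fir.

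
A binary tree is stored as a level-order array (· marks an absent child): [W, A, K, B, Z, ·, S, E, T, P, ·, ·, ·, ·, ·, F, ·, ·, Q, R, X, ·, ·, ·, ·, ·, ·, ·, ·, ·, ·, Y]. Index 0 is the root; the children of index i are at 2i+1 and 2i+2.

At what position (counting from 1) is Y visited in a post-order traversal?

Post-order visits the left subtree, then the right subtree, then the node.
At W: go left to A.
  At A: go left to B.
    At B: go left to E.
      At E: go left to F.
        At F: go left to Y.
          Y is a leaf — visit Y.
        At F: no right child.
        Visit F.
      At E: no right child.
      Visit E.
    At B: go right to T.
      At T: no left child.
      At T: go right to Q.
        Q is a leaf — visit Q.
      Visit T.
    Visit B.
  At A: go right to Z.
    At Z: go left to P.
      At P: go left to R.
        R is a leaf — visit R.
      At P: go right to X.
        X is a leaf — visit X.
      Visit P.
    At Z: no right child.
    Visit Z.
  Visit A.
At W: go right to K.
  At K: no left child.
  At K: go right to S.
    S is a leaf — visit S.
  Visit K.
Visit W.
Full post-order sequence: Y, F, E, Q, T, B, R, X, P, Z, A, S, K, W.

1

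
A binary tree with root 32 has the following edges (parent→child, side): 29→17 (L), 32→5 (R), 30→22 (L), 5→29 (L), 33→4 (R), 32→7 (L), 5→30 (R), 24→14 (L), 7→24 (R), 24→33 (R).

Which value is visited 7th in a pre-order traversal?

5

Pre-order visits the node, then its left subtree, then its right subtree.
Visit 32.
At 32: go left to 7.
  Visit 7.
  At 7: no left child.
  At 7: go right to 24.
    Visit 24.
    At 24: go left to 14.
      14 is a leaf — visit 14.
    At 24: go right to 33.
      Visit 33.
      At 33: no left child.
      At 33: go right to 4.
        4 is a leaf — visit 4.
At 32: go right to 5.
  Visit 5.
  At 5: go left to 29.
    Visit 29.
    At 29: go left to 17.
      17 is a leaf — visit 17.
    At 29: no right child.
  At 5: go right to 30.
    Visit 30.
    At 30: go left to 22.
      22 is a leaf — visit 22.
    At 30: no right child.
Full pre-order sequence: 32, 7, 24, 14, 33, 4, 5, 29, 17, 30, 22.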